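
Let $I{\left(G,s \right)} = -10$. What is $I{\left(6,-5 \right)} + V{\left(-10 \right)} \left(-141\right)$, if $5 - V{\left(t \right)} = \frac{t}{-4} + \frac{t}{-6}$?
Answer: $- \frac{255}{2} \approx -127.5$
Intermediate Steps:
$V{\left(t \right)} = 5 + \frac{5 t}{12}$ ($V{\left(t \right)} = 5 - \left(\frac{t}{-4} + \frac{t}{-6}\right) = 5 - \left(t \left(- \frac{1}{4}\right) + t \left(- \frac{1}{6}\right)\right) = 5 - \left(- \frac{t}{4} - \frac{t}{6}\right) = 5 - - \frac{5 t}{12} = 5 + \frac{5 t}{12}$)
$I{\left(6,-5 \right)} + V{\left(-10 \right)} \left(-141\right) = -10 + \left(5 + \frac{5}{12} \left(-10\right)\right) \left(-141\right) = -10 + \left(5 - \frac{25}{6}\right) \left(-141\right) = -10 + \frac{5}{6} \left(-141\right) = -10 - \frac{235}{2} = - \frac{255}{2}$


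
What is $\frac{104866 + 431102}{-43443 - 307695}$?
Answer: $- \frac{89328}{58523} \approx -1.5264$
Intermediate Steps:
$\frac{104866 + 431102}{-43443 - 307695} = \frac{535968}{-351138} = 535968 \left(- \frac{1}{351138}\right) = - \frac{89328}{58523}$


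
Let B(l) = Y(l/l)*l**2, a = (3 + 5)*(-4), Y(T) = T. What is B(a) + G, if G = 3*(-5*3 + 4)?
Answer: 991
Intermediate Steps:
a = -32 (a = 8*(-4) = -32)
G = -33 (G = 3*(-15 + 4) = 3*(-11) = -33)
B(l) = l**2 (B(l) = (l/l)*l**2 = 1*l**2 = l**2)
B(a) + G = (-32)**2 - 33 = 1024 - 33 = 991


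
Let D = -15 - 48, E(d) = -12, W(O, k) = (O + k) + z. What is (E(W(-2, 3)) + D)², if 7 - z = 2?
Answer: 5625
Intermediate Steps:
z = 5 (z = 7 - 1*2 = 7 - 2 = 5)
W(O, k) = 5 + O + k (W(O, k) = (O + k) + 5 = 5 + O + k)
D = -63
(E(W(-2, 3)) + D)² = (-12 - 63)² = (-75)² = 5625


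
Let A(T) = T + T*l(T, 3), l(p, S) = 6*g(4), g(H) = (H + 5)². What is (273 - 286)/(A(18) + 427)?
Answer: -13/9193 ≈ -0.0014141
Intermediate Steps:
g(H) = (5 + H)²
l(p, S) = 486 (l(p, S) = 6*(5 + 4)² = 6*9² = 6*81 = 486)
A(T) = 487*T (A(T) = T + T*486 = T + 486*T = 487*T)
(273 - 286)/(A(18) + 427) = (273 - 286)/(487*18 + 427) = -13/(8766 + 427) = -13/9193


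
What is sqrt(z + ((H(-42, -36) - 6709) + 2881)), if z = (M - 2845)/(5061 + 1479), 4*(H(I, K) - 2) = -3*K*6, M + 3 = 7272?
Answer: I*sqrt(9792888090)/1635 ≈ 60.525*I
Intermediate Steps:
M = 7269 (M = -3 + 7272 = 7269)
H(I, K) = 2 - 9*K/2 (H(I, K) = 2 + (-3*K*6)/4 = 2 + (-18*K)/4 = 2 - 9*K/2)
z = 1106/1635 (z = (7269 - 2845)/(5061 + 1479) = 4424/6540 = 4424*(1/6540) = 1106/1635 ≈ 0.67645)
sqrt(z + ((H(-42, -36) - 6709) + 2881)) = sqrt(1106/1635 + (((2 - 9/2*(-36)) - 6709) + 2881)) = sqrt(1106/1635 + (((2 + 162) - 6709) + 2881)) = sqrt(1106/1635 + ((164 - 6709) + 2881)) = sqrt(1106/1635 + (-6545 + 2881)) = sqrt(1106/1635 - 3664) = sqrt(-5989534/1635) = I*sqrt(9792888090)/1635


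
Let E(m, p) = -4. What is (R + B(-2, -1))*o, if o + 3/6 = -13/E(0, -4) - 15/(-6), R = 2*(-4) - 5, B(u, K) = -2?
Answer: -315/4 ≈ -78.750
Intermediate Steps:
R = -13 (R = -8 - 5 = -13)
o = 21/4 (o = -½ + (-13/(-4) - 15/(-6)) = -½ + (-13*(-¼) - 15*(-⅙)) = -½ + (13/4 + 5/2) = -½ + 23/4 = 21/4 ≈ 5.2500)
(R + B(-2, -1))*o = (-13 - 2)*(21/4) = -15*21/4 = -315/4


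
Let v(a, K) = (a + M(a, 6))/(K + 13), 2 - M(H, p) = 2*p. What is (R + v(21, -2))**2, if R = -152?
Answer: 22801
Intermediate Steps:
M(H, p) = 2 - 2*p
v(a, K) = (-10 + a)/(13 + K) (v(a, K) = (a + (2 - 2*6))/(K + 13) = (a + (2 - 12))/(13 + K) = (a - 10)/(13 + K) = (-10 + a)/(13 + K))
(R + v(21, -2))**2 = (-152 + (-10 + 21)/(13 - 2))**2 = (-152 + 11/11)**2 = (-152 + (1/11)*11)**2 = (-152 + 1)**2 = (-151)**2 = 22801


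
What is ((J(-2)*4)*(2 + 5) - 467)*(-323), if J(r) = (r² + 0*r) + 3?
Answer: 87533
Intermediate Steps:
J(r) = 3 + r² (J(r) = (r² + 0) + 3 = r² + 3 = 3 + r²)
((J(-2)*4)*(2 + 5) - 467)*(-323) = (((3 + (-2)²)*4)*(2 + 5) - 467)*(-323) = (((3 + 4)*4)*7 - 467)*(-323) = ((7*4)*7 - 467)*(-323) = (28*7 - 467)*(-323) = (196 - 467)*(-323) = -271*(-323) = 87533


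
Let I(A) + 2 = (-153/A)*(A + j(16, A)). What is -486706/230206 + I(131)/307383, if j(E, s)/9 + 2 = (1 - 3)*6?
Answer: -9799255561850/4634872413819 ≈ -2.1142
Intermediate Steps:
j(E, s) = -126 (j(E, s) = -18 + 9*((1 - 3)*6) = -18 + 9*(-2*6) = -18 + 9*(-12) = -18 - 108 = -126)
I(A) = -2 - 153*(-126 + A)/A (I(A) = -2 + (-153/A)*(A - 126) = -2 + (-153/A)*(-126 + A) = -2 - 153*(-126 + A)/A)
-486706/230206 + I(131)/307383 = -486706/230206 + (-155 + 19278/131)/307383 = -486706*1/230206 + (-155 + 19278*(1/131))*(1/307383) = -243353/115103 + (-155 + 19278/131)*(1/307383) = -243353/115103 - 1027/131*1/307383 = -243353/115103 - 1027/40267173 = -9799255561850/4634872413819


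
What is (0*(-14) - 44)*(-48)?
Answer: 2112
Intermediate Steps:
(0*(-14) - 44)*(-48) = (0 - 44)*(-48) = -44*(-48) = 2112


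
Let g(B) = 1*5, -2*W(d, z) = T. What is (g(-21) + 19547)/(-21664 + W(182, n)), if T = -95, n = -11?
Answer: -39104/43233 ≈ -0.90449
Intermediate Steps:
W(d, z) = 95/2 (W(d, z) = -½*(-95) = 95/2)
g(B) = 5
(g(-21) + 19547)/(-21664 + W(182, n)) = (5 + 19547)/(-21664 + 95/2) = 19552/(-43233/2) = 19552*(-2/43233) = -39104/43233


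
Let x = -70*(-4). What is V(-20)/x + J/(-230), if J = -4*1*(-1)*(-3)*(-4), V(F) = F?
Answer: -451/1610 ≈ -0.28012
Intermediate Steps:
J = 48 (J = -(-4)*(-3)*(-4) = -4*3*(-4) = -12*(-4) = 48)
x = 280
V(-20)/x + J/(-230) = -20/280 + 48/(-230) = -20*1/280 + 48*(-1/230) = -1/14 - 24/115 = -451/1610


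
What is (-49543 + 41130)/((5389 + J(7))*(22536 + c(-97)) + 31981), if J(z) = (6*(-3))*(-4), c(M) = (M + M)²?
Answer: -8413/328631273 ≈ -2.5600e-5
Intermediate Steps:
c(M) = 4*M² (c(M) = (2*M)² = 4*M²)
J(z) = 72 (J(z) = -18*(-4) = 72)
(-49543 + 41130)/((5389 + J(7))*(22536 + c(-97)) + 31981) = (-49543 + 41130)/((5389 + 72)*(22536 + 4*(-97)²) + 31981) = -8413/(5461*(22536 + 4*9409) + 31981) = -8413/(5461*(22536 + 37636) + 31981) = -8413/(5461*60172 + 31981) = -8413/(328599292 + 31981) = -8413/328631273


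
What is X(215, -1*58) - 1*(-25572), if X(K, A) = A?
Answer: 25514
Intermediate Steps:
X(215, -1*58) - 1*(-25572) = -1*58 - 1*(-25572) = -58 + 25572 = 25514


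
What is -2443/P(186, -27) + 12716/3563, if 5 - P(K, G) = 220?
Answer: 11438349/766045 ≈ 14.932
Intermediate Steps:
P(K, G) = -215 (P(K, G) = 5 - 1*220 = 5 - 220 = -215)
-2443/P(186, -27) + 12716/3563 = -2443/(-215) + 12716/3563 = -2443*(-1/215) + 12716*(1/3563) = 2443/215 + 12716/3563 = 11438349/766045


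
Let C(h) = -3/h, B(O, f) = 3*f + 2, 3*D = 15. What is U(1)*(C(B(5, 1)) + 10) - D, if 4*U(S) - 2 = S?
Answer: 41/20 ≈ 2.0500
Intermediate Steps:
D = 5 (D = (⅓)*15 = 5)
B(O, f) = 2 + 3*f
U(S) = ½ + S/4
U(1)*(C(B(5, 1)) + 10) - D = (½ + (¼)*1)*(-3/(2 + 3*1) + 10) - 1*5 = (½ + ¼)*(-3/(2 + 3) + 10) - 5 = 3*(-3/5 + 10)/4 - 5 = 3*(-3*⅕ + 10)/4 - 5 = 3*(-⅗ + 10)/4 - 5 = (¾)*(47/5) - 5 = 141/20 - 5 = 41/20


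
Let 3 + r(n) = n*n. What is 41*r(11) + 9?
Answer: 4847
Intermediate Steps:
r(n) = -3 + n² (r(n) = -3 + n*n = -3 + n²)
41*r(11) + 9 = 41*(-3 + 11²) + 9 = 41*(-3 + 121) + 9 = 41*118 + 9 = 4838 + 9 = 4847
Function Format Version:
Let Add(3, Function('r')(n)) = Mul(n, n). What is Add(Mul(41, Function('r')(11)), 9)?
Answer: 4847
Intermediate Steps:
Function('r')(n) = Add(-3, Pow(n, 2)) (Function('r')(n) = Add(-3, Mul(n, n)) = Add(-3, Pow(n, 2)))
Add(Mul(41, Function('r')(11)), 9) = Add(Mul(41, Add(-3, Pow(11, 2))), 9) = Add(Mul(41, Add(-3, 121)), 9) = Add(Mul(41, 118), 9) = Add(4838, 9) = 4847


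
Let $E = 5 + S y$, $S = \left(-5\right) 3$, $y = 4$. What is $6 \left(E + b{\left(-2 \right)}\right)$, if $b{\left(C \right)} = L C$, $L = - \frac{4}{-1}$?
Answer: $-378$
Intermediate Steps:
$S = -15$
$L = 4$ ($L = \left(-4\right) \left(-1\right) = 4$)
$b{\left(C \right)} = 4 C$
$E = -55$ ($E = 5 - 60 = -55$)
$6 \left(E + b{\left(-2 \right)}\right) = 6 \left(-55 + 4 \left(-2\right)\right) = 6 \left(-55 - 8\right) = 6 \left(-63\right) = -378$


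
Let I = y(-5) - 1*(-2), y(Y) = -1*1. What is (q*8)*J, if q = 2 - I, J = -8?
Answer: -64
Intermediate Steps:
y(Y) = -1
I = 1 (I = -1 - 1*(-2) = -1 + 2 = 1)
q = 1 (q = 2 - 1*1 = 2 - 1 = 1)
(q*8)*J = (1*8)*(-8) = 8*(-8) = -64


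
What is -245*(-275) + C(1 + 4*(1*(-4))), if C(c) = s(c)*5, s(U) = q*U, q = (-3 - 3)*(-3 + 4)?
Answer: 67825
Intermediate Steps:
q = -6 (q = -6*1 = -6)
s(U) = -6*U
C(c) = -30*c (C(c) = -6*c*5 = -30*c)
-245*(-275) + C(1 + 4*(1*(-4))) = -245*(-275) - 30*(1 + 4*(1*(-4))) = 67375 - 30*(1 + 4*(-4)) = 67375 - 30*(1 - 16) = 67375 - 30*(-15) = 67375 + 450 = 67825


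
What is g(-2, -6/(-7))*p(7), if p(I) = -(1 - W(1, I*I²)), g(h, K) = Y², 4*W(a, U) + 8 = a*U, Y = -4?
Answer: 1324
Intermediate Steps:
W(a, U) = -2 + U*a/4 (W(a, U) = -2 + (a*U)/4 = -2 + (U*a)/4 = -2 + U*a/4)
g(h, K) = 16 (g(h, K) = (-4)² = 16)
p(I) = -3 + I³/4 (p(I) = -(1 - (-2 + (¼)*(I*I²)*1)) = -(1 - (-2 + (¼)*I³*1)) = -(1 - (-2 + I³/4)) = -(1 + (2 - I³/4)) = -(3 - I³/4) = -3 + I³/4)
g(-2, -6/(-7))*p(7) = 16*(-3 + (¼)*7³) = 16*(-3 + (¼)*343) = 16*(-3 + 343/4) = 16*(331/4) = 1324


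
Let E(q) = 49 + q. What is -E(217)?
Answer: -266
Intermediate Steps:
-E(217) = -(49 + 217) = -1*266 = -266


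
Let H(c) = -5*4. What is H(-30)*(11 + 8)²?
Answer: -7220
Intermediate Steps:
H(c) = -20
H(-30)*(11 + 8)² = -20*(11 + 8)² = -20*19² = -20*361 = -7220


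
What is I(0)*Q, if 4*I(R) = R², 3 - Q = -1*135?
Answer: 0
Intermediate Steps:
Q = 138 (Q = 3 - (-1)*135 = 3 - 1*(-135) = 3 + 135 = 138)
I(R) = R²/4
I(0)*Q = ((¼)*0²)*138 = ((¼)*0)*138 = 0*138 = 0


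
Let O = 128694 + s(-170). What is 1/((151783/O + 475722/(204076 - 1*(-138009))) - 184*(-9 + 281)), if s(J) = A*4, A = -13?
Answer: -44006498570/2202324119914281 ≈ -1.9982e-5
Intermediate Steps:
s(J) = -52 (s(J) = -13*4 = -52)
O = 128642 (O = 128694 - 52 = 128642)
1/((151783/O + 475722/(204076 - 1*(-138009))) - 184*(-9 + 281)) = 1/((151783/128642 + 475722/(204076 - 1*(-138009))) - 184*(-9 + 281)) = 1/((151783*(1/128642) + 475722/(204076 + 138009)) - 184*272) = 1/((151783/128642 + 475722/342085) - 50048) = 1/(113120517079/44006498570 - 50048) = 1/(-2202324119914281/44006498570) = -44006498570/2202324119914281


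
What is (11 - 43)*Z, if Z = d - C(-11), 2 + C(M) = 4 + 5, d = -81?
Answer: 2816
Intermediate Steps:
C(M) = 7 (C(M) = -2 + (4 + 5) = -2 + 9 = 7)
Z = -88 (Z = -81 - 1*7 = -81 - 7 = -88)
(11 - 43)*Z = (11 - 43)*(-88) = -32*(-88) = 2816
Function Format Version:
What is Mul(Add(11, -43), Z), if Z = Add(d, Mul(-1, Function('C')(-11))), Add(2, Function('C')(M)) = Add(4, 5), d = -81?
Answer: 2816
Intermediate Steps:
Function('C')(M) = 7 (Function('C')(M) = Add(-2, Add(4, 5)) = Add(-2, 9) = 7)
Z = -88 (Z = Add(-81, Mul(-1, 7)) = Add(-81, -7) = -88)
Mul(Add(11, -43), Z) = Mul(Add(11, -43), -88) = Mul(-32, -88) = 2816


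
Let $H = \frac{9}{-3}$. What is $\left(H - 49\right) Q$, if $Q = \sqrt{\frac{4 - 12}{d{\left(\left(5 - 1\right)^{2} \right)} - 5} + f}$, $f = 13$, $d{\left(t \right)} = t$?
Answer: $- \frac{156 \sqrt{165}}{11} \approx -182.17$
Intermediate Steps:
$H = -3$ ($H = 9 \left(- \frac{1}{3}\right) = -3$)
$Q = \frac{3 \sqrt{165}}{11}$ ($Q = \sqrt{\frac{4 - 12}{\left(5 - 1\right)^{2} - 5} + 13} = \sqrt{- \frac{8}{4^{2} - 5} + 13} = \sqrt{- \frac{8}{16 - 5} + 13} = \sqrt{- \frac{8}{11} + 13} = \sqrt{\frac{135}{11}} = \frac{3 \sqrt{165}}{11} \approx 3.5032$)
$\left(H - 49\right) Q = \left(-3 - 49\right) \frac{3 \sqrt{165}}{11} = - 52 \frac{3 \sqrt{165}}{11} = - \frac{156 \sqrt{165}}{11}$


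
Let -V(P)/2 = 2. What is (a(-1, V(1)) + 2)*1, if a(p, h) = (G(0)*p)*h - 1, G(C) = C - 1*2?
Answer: -7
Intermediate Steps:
V(P) = -4 (V(P) = -2*2 = -4)
G(C) = -2 + C (G(C) = C - 2 = -2 + C)
a(p, h) = -1 - 2*h*p (a(p, h) = ((-2 + 0)*p)*h - 1 = (-2*p)*h - 1 = -2*h*p - 1 = -1 - 2*h*p)
(a(-1, V(1)) + 2)*1 = ((-1 - 2*(-4)*(-1)) + 2)*1 = ((-1 - 8) + 2)*1 = (-9 + 2)*1 = -7*1 = -7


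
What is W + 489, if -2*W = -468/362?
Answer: 88626/181 ≈ 489.65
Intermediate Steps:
W = 117/181 (W = -(-234)/362 = -½*(-234/181) = 117/181 ≈ 0.64641)
W + 489 = 117/181 + 489 = 88626/181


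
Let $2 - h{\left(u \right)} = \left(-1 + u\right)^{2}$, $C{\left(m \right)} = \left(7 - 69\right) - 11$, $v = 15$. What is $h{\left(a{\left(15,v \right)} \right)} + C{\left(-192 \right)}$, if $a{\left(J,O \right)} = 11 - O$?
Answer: $-96$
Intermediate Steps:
$C{\left(m \right)} = -73$ ($C{\left(m \right)} = -62 - 11 = -73$)
$h{\left(u \right)} = 2 - \left(-1 + u\right)^{2}$
$h{\left(a{\left(15,v \right)} \right)} + C{\left(-192 \right)} = \left(2 - \left(-1 + \left(11 - 15\right)\right)^{2}\right) - 73 = \left(2 - \left(-1 - 4\right)^{2}\right) - 73 = \left(2 - \left(-5\right)^{2}\right) - 73 = \left(2 - 25\right) - 73 = -23 - 73 = -96$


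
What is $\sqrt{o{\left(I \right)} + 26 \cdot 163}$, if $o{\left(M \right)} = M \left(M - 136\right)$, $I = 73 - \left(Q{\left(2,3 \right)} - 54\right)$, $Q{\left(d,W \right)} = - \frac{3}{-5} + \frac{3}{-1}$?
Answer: $\frac{\sqrt{84599}}{5} \approx 58.172$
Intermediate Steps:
$Q{\left(d,W \right)} = - \frac{12}{5}$ ($Q{\left(d,W \right)} = \left(-3\right) \left(- \frac{1}{5}\right) + 3 \left(-1\right) = \frac{3}{5} - 3 = - \frac{12}{5}$)
$I = \frac{647}{5}$ ($I = 73 - \left(- \frac{12}{5} - 54\right) = 73 - - \frac{282}{5} = 73 + \frac{282}{5} = \frac{647}{5} \approx 129.4$)
$o{\left(M \right)} = M \left(-136 + M\right)$
$\sqrt{o{\left(I \right)} + 26 \cdot 163} = \sqrt{\frac{647 \left(-136 + \frac{647}{5}\right)}{5} + 26 \cdot 163} = \sqrt{\frac{647}{5} \left(- \frac{33}{5}\right) + 4238} = \sqrt{- \frac{21351}{25} + 4238} = \sqrt{\frac{84599}{25}} = \frac{\sqrt{84599}}{5}$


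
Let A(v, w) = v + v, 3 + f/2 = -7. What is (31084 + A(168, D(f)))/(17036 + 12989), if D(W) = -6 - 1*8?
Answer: 6284/6005 ≈ 1.0465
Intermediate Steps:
f = -20 (f = -6 + 2*(-7) = -6 - 14 = -20)
D(W) = -14 (D(W) = -6 - 8 = -14)
A(v, w) = 2*v
(31084 + A(168, D(f)))/(17036 + 12989) = (31084 + 2*168)/(17036 + 12989) = (31084 + 336)/30025 = 31420*(1/30025) = 6284/6005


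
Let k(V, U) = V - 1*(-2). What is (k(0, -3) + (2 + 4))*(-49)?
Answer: -392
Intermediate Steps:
k(V, U) = 2 + V (k(V, U) = V + 2 = 2 + V)
(k(0, -3) + (2 + 4))*(-49) = ((2 + 0) + (2 + 4))*(-49) = (2 + 6)*(-49) = 8*(-49) = -392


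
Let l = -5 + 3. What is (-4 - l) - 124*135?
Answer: -16742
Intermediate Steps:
l = -2
(-4 - l) - 124*135 = (-4 - 1*(-2)) - 124*135 = (-4 + 2) - 16740 = -2 - 16740 = -16742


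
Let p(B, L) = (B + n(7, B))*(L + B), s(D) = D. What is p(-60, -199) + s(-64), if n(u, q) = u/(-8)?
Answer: 125621/8 ≈ 15703.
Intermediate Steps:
n(u, q) = -u/8 (n(u, q) = u*(-⅛) = -u/8)
p(B, L) = (-7/8 + B)*(B + L) (p(B, L) = (B - ⅛*7)*(L + B) = (B - 7/8)*(B + L) = (-7/8 + B)*(B + L))
p(-60, -199) + s(-64) = ((-60)² - 7/8*(-60) - 7/8*(-199) - 60*(-199)) - 64 = (3600 + 105/2 + 1393/8 + 11940) - 64 = 126133/8 - 64 = 125621/8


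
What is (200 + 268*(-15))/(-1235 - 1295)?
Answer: 382/253 ≈ 1.5099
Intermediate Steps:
(200 + 268*(-15))/(-1235 - 1295) = (200 - 4020)/(-2530) = -3820*(-1/2530) = 382/253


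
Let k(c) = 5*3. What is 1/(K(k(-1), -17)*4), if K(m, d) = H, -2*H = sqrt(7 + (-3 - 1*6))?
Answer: I*sqrt(2)/4 ≈ 0.35355*I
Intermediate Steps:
k(c) = 15
H = -I*sqrt(2)/2 (H = -sqrt(7 + (-3 - 1*6))/2 = -sqrt(7 + (-3 - 6))/2 = -sqrt(7 - 9)/2 = -I*sqrt(2)/2 ≈ -0.70711*I)
K(m, d) = -I*sqrt(2)/2
1/(K(k(-1), -17)*4) = 1/(-I*sqrt(2)/2*4) = 1/(-2*I*sqrt(2)) = I*sqrt(2)/4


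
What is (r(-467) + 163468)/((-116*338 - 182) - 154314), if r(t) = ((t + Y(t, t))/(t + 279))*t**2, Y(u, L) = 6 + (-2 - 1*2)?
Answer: -132143369/36416352 ≈ -3.6287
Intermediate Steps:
Y(u, L) = 2 (Y(u, L) = 6 + (-2 - 2) = 6 - 4 = 2)
r(t) = t**2*(2 + t)/(279 + t) (r(t) = ((t + 2)/(t + 279))*t**2 = ((2 + t)/(279 + t))*t**2 = t**2*(2 + t)/(279 + t))
(r(-467) + 163468)/((-116*338 - 182) - 154314) = ((-467)**2*(2 - 467)/(279 - 467) + 163468)/((-116*338 - 182) - 154314) = (218089*(-465)/(-188) + 163468)/((-39208 - 182) - 154314) = (218089*(-1/188)*(-465) + 163468)/(-39390 - 154314) = (101411385/188 + 163468)/(-193704) = (132143369/188)*(-1/193704) = -132143369/36416352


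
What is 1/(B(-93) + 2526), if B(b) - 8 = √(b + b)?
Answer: 1267/3210671 - I*√186/6421342 ≈ 0.00039462 - 2.1239e-6*I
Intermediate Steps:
B(b) = 8 + √2*√b (B(b) = 8 + √(b + b) = 8 + √(2*b) = 8 + √2*√b)
1/(B(-93) + 2526) = 1/((8 + √2*√(-93)) + 2526) = 1/((8 + √2*(I*√93)) + 2526) = 1/((8 + I*√186) + 2526) = 1/(2534 + I*√186)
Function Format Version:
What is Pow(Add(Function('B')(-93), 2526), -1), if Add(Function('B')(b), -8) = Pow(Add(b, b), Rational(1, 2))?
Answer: Add(Rational(1267, 3210671), Mul(Rational(-1, 6421342), I, Pow(186, Rational(1, 2)))) ≈ Add(0.00039462, Mul(-2.1239e-6, I))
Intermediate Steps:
Function('B')(b) = Add(8, Mul(Pow(2, Rational(1, 2)), Pow(b, Rational(1, 2)))) (Function('B')(b) = Add(8, Pow(Add(b, b), Rational(1, 2))) = Add(8, Pow(Mul(2, b), Rational(1, 2))) = Add(8, Mul(Pow(2, Rational(1, 2)), Pow(b, Rational(1, 2)))))
Pow(Add(Function('B')(-93), 2526), -1) = Pow(Add(Add(8, Mul(Pow(2, Rational(1, 2)), Pow(-93, Rational(1, 2)))), 2526), -1) = Pow(Add(Add(8, Mul(Pow(2, Rational(1, 2)), Mul(I, Pow(93, Rational(1, 2))))), 2526), -1) = Pow(Add(Add(8, Mul(I, Pow(186, Rational(1, 2)))), 2526), -1) = Pow(Add(2534, Mul(I, Pow(186, Rational(1, 2)))), -1)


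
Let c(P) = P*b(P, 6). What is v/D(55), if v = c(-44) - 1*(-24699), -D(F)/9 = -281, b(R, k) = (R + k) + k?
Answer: 26107/2529 ≈ 10.323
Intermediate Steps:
b(R, k) = R + 2*k
c(P) = P*(12 + P) (c(P) = P*(P + 2*6) = P*(P + 12) = P*(12 + P))
D(F) = 2529 (D(F) = -9*(-281) = 2529)
v = 26107 (v = -44*(12 - 44) - 1*(-24699) = -44*(-32) + 24699 = 1408 + 24699 = 26107)
v/D(55) = 26107/2529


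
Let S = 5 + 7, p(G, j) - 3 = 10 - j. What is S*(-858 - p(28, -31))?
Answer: -10824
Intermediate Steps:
p(G, j) = 13 - j (p(G, j) = 3 + (10 - j) = 13 - j)
S = 12
S*(-858 - p(28, -31)) = 12*(-858 - (13 - 1*(-31))) = 12*(-858 - (13 + 31)) = 12*(-858 - 1*44) = 12*(-858 - 44) = 12*(-902) = -10824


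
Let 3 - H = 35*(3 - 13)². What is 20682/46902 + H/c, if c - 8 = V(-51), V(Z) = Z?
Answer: 27484270/336131 ≈ 81.767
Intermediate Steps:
c = -43 (c = 8 - 51 = -43)
H = -3497 (H = 3 - 35*(3 - 13)² = 3 - 35*(-10)² = 3 - 35*100 = 3 - 1*3500 = 3 - 3500 = -3497)
20682/46902 + H/c = 20682/46902 - 3497/(-43) = 20682*(1/46902) - 3497*(-1/43) = 3447/7817 + 3497/43 = 27484270/336131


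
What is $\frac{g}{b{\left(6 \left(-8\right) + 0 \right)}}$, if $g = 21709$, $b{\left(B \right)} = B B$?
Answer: $\frac{21709}{2304} \approx 9.4223$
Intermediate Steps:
$b{\left(B \right)} = B^{2}$
$\frac{g}{b{\left(6 \left(-8\right) + 0 \right)}} = \frac{21709}{\left(6 \left(-8\right) + 0\right)^{2}} = \frac{21709}{\left(-48 + 0\right)^{2}} = \frac{21709}{\left(-48\right)^{2}} = \frac{21709}{2304}$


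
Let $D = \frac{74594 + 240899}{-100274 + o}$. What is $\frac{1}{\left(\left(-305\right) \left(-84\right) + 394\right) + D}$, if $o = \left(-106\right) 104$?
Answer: $\frac{111298}{2894990679} \approx 3.8445 \cdot 10^{-5}$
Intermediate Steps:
$o = -11024$
$D = - \frac{315493}{111298}$ ($D = \frac{74594 + 240899}{-100274 - 11024} = \frac{315493}{-111298} = 315493 \left(- \frac{1}{111298}\right) = - \frac{315493}{111298} \approx -2.8347$)
$\frac{1}{\left(\left(-305\right) \left(-84\right) + 394\right) + D} = \frac{1}{\left(\left(-305\right) \left(-84\right) + 394\right) - \frac{315493}{111298}} = \frac{1}{\left(25620 + 394\right) - \frac{315493}{111298}} = \frac{1}{26014 - \frac{315493}{111298}} = \frac{1}{\frac{2894990679}{111298}} = \frac{111298}{2894990679}$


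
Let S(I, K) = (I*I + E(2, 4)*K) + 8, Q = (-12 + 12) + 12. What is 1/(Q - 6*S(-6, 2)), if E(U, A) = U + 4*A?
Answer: -1/468 ≈ -0.0021368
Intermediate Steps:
Q = 12 (Q = 0 + 12 = 12)
S(I, K) = 8 + I² + 18*K (S(I, K) = (I*I + (2 + 4*4)*K) + 8 = (I² + (2 + 16)*K) + 8 = (I² + 18*K) + 8 = 8 + I² + 18*K)
1/(Q - 6*S(-6, 2)) = 1/(12 - 6*(8 + (-6)² + 18*2)) = 1/(12 - 6*(8 + 36 + 36)) = 1/(12 - 6*80) = 1/(12 - 480) = 1/(-468) = -1/468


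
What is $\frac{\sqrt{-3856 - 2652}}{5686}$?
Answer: $\frac{i \sqrt{1627}}{2843} \approx 0.014188 i$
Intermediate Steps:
$\frac{\sqrt{-3856 - 2652}}{5686} = \sqrt{-6508} \cdot \frac{1}{5686} = 2 i \sqrt{1627} \cdot \frac{1}{5686} = \frac{i \sqrt{1627}}{2843}$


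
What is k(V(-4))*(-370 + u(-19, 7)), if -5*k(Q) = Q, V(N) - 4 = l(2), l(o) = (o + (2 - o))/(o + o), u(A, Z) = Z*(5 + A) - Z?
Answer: 855/2 ≈ 427.50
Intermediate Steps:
u(A, Z) = -Z + Z*(5 + A)
l(o) = 1/o (l(o) = 2/((2*o)) = 2*(1/(2*o)) = 1/o)
V(N) = 9/2 (V(N) = 4 + 1/2 = 9/2)
k(Q) = -Q/5
k(V(-4))*(-370 + u(-19, 7)) = (-1/5*9/2)*(-370 + 7*(4 - 19)) = -9*(-370 + 7*(-15))/10 = -9*(-370 - 105)/10 = -9/10*(-475) = 855/2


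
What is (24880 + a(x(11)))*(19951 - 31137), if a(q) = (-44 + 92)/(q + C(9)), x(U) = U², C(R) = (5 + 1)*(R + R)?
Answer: -63732995648/229 ≈ -2.7831e+8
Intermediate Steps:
C(R) = 12*R (C(R) = 6*(2*R) = 12*R)
a(q) = 48/(108 + q) (a(q) = (-44 + 92)/(q + 12*9) = 48/(q + 108) = 48/(108 + q))
(24880 + a(x(11)))*(19951 - 31137) = (24880 + 48/(108 + 11²))*(19951 - 31137) = (24880 + 48/(108 + 121))*(-11186) = (24880 + 48/229)*(-11186) = (5697568/229)*(-11186) = -63732995648/229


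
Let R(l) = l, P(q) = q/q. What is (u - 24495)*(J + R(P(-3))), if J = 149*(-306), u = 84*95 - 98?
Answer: 757436509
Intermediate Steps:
P(q) = 1
u = 7882 (u = 7980 - 98 = 7882)
J = -45594
(u - 24495)*(J + R(P(-3))) = (7882 - 24495)*(-45594 + 1) = -16613*(-45593) = 757436509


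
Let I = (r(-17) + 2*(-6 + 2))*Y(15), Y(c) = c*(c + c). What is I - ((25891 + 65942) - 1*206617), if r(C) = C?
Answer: 103534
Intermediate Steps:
Y(c) = 2*c² (Y(c) = c*(2*c) = 2*c²)
I = -11250 (I = (-17 + 2*(-6 + 2))*(2*15²) = (-17 + 2*(-4))*(2*225) = (-17 - 8)*450 = -25*450 = -11250)
I - ((25891 + 65942) - 1*206617) = -11250 - ((25891 + 65942) - 1*206617) = -11250 - (91833 - 206617) = -11250 - 1*(-114784) = -11250 + 114784 = 103534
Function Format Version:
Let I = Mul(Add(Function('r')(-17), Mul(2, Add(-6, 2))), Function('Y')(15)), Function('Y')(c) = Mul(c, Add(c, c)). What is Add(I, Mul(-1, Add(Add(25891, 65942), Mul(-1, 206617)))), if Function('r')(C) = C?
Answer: 103534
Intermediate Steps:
Function('Y')(c) = Mul(2, Pow(c, 2)) (Function('Y')(c) = Mul(c, Mul(2, c)) = Mul(2, Pow(c, 2)))
I = -11250 (I = Mul(Add(-17, Mul(2, Add(-6, 2))), Mul(2, Pow(15, 2))) = Mul(Add(-17, Mul(2, -4)), Mul(2, 225)) = Mul(Add(-17, -8), 450) = Mul(-25, 450) = -11250)
Add(I, Mul(-1, Add(Add(25891, 65942), Mul(-1, 206617)))) = Add(-11250, Mul(-1, Add(Add(25891, 65942), Mul(-1, 206617)))) = Add(-11250, Mul(-1, Add(91833, -206617))) = Add(-11250, Mul(-1, -114784)) = Add(-11250, 114784) = 103534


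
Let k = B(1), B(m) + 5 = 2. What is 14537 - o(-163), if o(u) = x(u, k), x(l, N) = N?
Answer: 14540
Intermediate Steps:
B(m) = -3 (B(m) = -5 + 2 = -3)
k = -3
o(u) = -3
14537 - o(-163) = 14537 - 1*(-3) = 14537 + 3 = 14540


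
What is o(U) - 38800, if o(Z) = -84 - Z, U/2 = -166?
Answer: -38552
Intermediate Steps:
U = -332 (U = 2*(-166) = -332)
o(U) - 38800 = (-84 - 1*(-332)) - 38800 = (-84 + 332) - 38800 = 248 - 38800 = -38552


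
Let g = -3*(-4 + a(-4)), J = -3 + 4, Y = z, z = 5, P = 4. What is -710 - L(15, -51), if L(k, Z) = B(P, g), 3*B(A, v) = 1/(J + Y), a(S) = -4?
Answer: -12781/18 ≈ -710.06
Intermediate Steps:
Y = 5
J = 1
g = 24 (g = -3*(-4 - 4) = -3*(-8) = 24)
B(A, v) = 1/18 (B(A, v) = 1/(3*(1 + 5)) = (⅓)/6 = (⅓)*(⅙) = 1/18)
L(k, Z) = 1/18
-710 - L(15, -51) = -710 - 1*1/18 = -710 - 1/18 = -12781/18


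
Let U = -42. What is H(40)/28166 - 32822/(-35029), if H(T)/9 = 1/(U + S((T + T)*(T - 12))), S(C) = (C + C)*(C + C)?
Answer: 18554332510229077/19801953369379412 ≈ 0.93699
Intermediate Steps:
S(C) = 4*C² (S(C) = (2*C)*(2*C) = 4*C²)
H(T) = 9/(-42 + 16*T²*(-12 + T)²) (H(T) = 9/(-42 + 4*((T + T)*(T - 12))²) = 9/(-42 + 4*((2*T)*(-12 + T))²) = 9/(-42 + 4*(2*T*(-12 + T))²) = 9/(-42 + 4*(4*T²*(-12 + T)²)) = 9/(-42 + 16*T²*(-12 + T)²))
H(40)/28166 - 32822/(-35029) = (9/(2*(-21 + 8*40²*(-12 + 40)²)))/28166 - 32822/(-35029) = (9/(2*(-21 + 8*1600*28²)))*(1/28166) - 32822*(-1/35029) = (9/(2*(-21 + 8*1600*784)))*(1/28166) + 32822/35029 = (9/(2*(-21 + 10035200)))*(1/28166) + 32822/35029 = ((9/2)/10035179)*(1/28166) + 32822/35029 = ((9/2)*(1/10035179))*(1/28166) + 32822/35029 = (9/20070358)*(1/28166) + 32822/35029 = 9/565301703428 + 32822/35029 = 18554332510229077/19801953369379412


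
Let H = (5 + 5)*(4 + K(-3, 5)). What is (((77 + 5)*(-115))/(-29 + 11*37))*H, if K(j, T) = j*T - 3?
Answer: 94300/27 ≈ 3492.6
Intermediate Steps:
K(j, T) = -3 + T*j (K(j, T) = T*j - 3 = -3 + T*j)
H = -140 (H = (5 + 5)*(4 + (-3 + 5*(-3))) = 10*(4 + (-3 - 15)) = 10*(4 - 18) = 10*(-14) = -140)
(((77 + 5)*(-115))/(-29 + 11*37))*H = (((77 + 5)*(-115))/(-29 + 11*37))*(-140) = ((82*(-115))/(-29 + 407))*(-140) = -9430/378*(-140) = -9430*1/378*(-140) = -4715/189*(-140) = 94300/27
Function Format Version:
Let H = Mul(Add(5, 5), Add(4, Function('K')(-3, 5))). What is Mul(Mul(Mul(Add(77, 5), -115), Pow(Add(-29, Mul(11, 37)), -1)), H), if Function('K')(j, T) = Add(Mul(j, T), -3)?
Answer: Rational(94300, 27) ≈ 3492.6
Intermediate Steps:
Function('K')(j, T) = Add(-3, Mul(T, j)) (Function('K')(j, T) = Add(Mul(T, j), -3) = Add(-3, Mul(T, j)))
H = -140 (H = Mul(Add(5, 5), Add(4, Add(-3, Mul(5, -3)))) = Mul(10, Add(4, Add(-3, -15))) = Mul(10, Add(4, -18)) = Mul(10, -14) = -140)
Mul(Mul(Mul(Add(77, 5), -115), Pow(Add(-29, Mul(11, 37)), -1)), H) = Mul(Mul(Mul(Add(77, 5), -115), Pow(Add(-29, Mul(11, 37)), -1)), -140) = Mul(Mul(Mul(82, -115), Pow(Add(-29, 407), -1)), -140) = Mul(Mul(-9430, Pow(378, -1)), -140) = Mul(Mul(-9430, Rational(1, 378)), -140) = Mul(Rational(-4715, 189), -140) = Rational(94300, 27)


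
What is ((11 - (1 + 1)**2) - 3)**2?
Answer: 16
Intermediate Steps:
((11 - (1 + 1)**2) - 3)**2 = ((11 - 1*2**2) - 3)**2 = ((11 - 1*4) - 3)**2 = ((11 - 4) - 3)**2 = (7 - 3)**2 = 4**2 = 16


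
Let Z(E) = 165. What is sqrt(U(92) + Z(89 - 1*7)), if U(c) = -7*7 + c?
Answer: 4*sqrt(13) ≈ 14.422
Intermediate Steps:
U(c) = -49 + c
sqrt(U(92) + Z(89 - 1*7)) = sqrt((-49 + 92) + 165) = sqrt(43 + 165) = sqrt(208) = 4*sqrt(13)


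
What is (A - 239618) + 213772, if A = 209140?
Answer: 183294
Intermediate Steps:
(A - 239618) + 213772 = (209140 - 239618) + 213772 = -30478 + 213772 = 183294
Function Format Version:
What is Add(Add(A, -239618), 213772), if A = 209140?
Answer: 183294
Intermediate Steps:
Add(Add(A, -239618), 213772) = Add(Add(209140, -239618), 213772) = Add(-30478, 213772) = 183294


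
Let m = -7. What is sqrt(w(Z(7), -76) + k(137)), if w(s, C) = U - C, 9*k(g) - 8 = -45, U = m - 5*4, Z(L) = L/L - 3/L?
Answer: 2*sqrt(101)/3 ≈ 6.6999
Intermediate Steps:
Z(L) = 1 - 3/L
U = -27 (U = -7 - 5*4 = -7 - 20 = -27)
k(g) = -37/9 (k(g) = 8/9 + (1/9)*(-45) = 8/9 - 5 = -37/9)
w(s, C) = -27 - C
sqrt(w(Z(7), -76) + k(137)) = sqrt((-27 - 1*(-76)) - 37/9) = sqrt((-27 + 76) - 37/9) = sqrt(49 - 37/9) = sqrt(404/9) = 2*sqrt(101)/3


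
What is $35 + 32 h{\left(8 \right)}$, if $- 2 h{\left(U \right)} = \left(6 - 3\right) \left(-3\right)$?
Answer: $179$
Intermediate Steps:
$h{\left(U \right)} = \frac{9}{2}$ ($h{\left(U \right)} = - \frac{\left(6 - 3\right) \left(-3\right)}{2} = - \frac{3 \left(-3\right)}{2} = \left(- \frac{1}{2}\right) \left(-9\right) = \frac{9}{2}$)
$35 + 32 h{\left(8 \right)} = 35 + 32 \cdot \frac{9}{2} = 35 + 144 = 179$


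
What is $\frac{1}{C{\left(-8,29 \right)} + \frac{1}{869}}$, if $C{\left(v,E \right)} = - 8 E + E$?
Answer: $- \frac{869}{176406} \approx -0.0049261$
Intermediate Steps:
$C{\left(v,E \right)} = - 7 E$
$\frac{1}{C{\left(-8,29 \right)} + \frac{1}{869}} = \frac{1}{\left(-7\right) 29 + \frac{1}{869}} = \frac{1}{-203 + \frac{1}{869}} = \frac{1}{- \frac{176406}{869}} = - \frac{869}{176406}$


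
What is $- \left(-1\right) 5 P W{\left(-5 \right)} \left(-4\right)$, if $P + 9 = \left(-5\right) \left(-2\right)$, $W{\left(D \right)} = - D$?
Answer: $-100$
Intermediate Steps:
$P = 1$ ($P = -9 - -10 = -9 + 10 = 1$)
$- \left(-1\right) 5 P W{\left(-5 \right)} \left(-4\right) = - \left(-1\right) 5 \cdot 1 \left(\left(-1\right) \left(-5\right)\right) \left(-4\right) = \left(-1\right) \left(-5\right) 1 \cdot 5 \left(-4\right) = 5 \cdot 1 \cdot 5 \left(-4\right) = 5 \cdot 5 \left(-4\right) = 25 \left(-4\right) = -100$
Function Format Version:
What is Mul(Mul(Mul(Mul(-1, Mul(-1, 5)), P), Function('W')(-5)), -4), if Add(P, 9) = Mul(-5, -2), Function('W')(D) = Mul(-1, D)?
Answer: -100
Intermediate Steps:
P = 1 (P = Add(-9, Mul(-5, -2)) = Add(-9, 10) = 1)
Mul(Mul(Mul(Mul(-1, Mul(-1, 5)), P), Function('W')(-5)), -4) = Mul(Mul(Mul(Mul(-1, Mul(-1, 5)), 1), Mul(-1, -5)), -4) = Mul(Mul(Mul(Mul(-1, -5), 1), 5), -4) = Mul(Mul(Mul(5, 1), 5), -4) = Mul(Mul(5, 5), -4) = Mul(25, -4) = -100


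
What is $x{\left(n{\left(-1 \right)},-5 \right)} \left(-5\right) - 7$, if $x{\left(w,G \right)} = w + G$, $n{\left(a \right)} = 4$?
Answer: $-2$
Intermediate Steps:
$x{\left(w,G \right)} = G + w$
$x{\left(n{\left(-1 \right)},-5 \right)} \left(-5\right) - 7 = \left(-5 + 4\right) \left(-5\right) - 7 = \left(-1\right) \left(-5\right) - 7 = 5 - 7 = -2$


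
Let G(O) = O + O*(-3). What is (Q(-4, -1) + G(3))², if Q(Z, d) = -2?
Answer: 64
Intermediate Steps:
G(O) = -2*O (G(O) = O - 3*O = -2*O)
(Q(-4, -1) + G(3))² = (-2 - 2*3)² = (-2 - 6)² = (-8)² = 64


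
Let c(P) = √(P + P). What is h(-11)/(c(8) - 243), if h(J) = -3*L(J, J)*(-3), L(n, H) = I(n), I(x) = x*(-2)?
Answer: -198/239 ≈ -0.82845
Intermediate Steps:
c(P) = √2*√P (c(P) = √(2*P) = √2*√P)
I(x) = -2*x
L(n, H) = -2*n
h(J) = -18*J (h(J) = -(-6)*J*(-3) = (6*J)*(-3) = -18*J)
h(-11)/(c(8) - 243) = (-18*(-11))/(√2*√8 - 243) = 198/(√2*(2*√2) - 243) = 198/(4 - 243) = 198/(-239) = -1/239*198 = -198/239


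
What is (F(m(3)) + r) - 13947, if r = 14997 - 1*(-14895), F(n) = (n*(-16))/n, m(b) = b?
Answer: 15929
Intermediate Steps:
F(n) = -16 (F(n) = (-16*n)/n = -16)
r = 29892 (r = 14997 + 14895 = 29892)
(F(m(3)) + r) - 13947 = (-16 + 29892) - 13947 = 29876 - 13947 = 15929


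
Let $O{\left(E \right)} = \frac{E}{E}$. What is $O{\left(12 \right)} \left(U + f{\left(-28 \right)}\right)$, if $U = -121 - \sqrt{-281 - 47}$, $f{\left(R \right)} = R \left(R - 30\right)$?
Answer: $1503 - 2 i \sqrt{82} \approx 1503.0 - 18.111 i$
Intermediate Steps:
$f{\left(R \right)} = R \left(-30 + R\right)$
$O{\left(E \right)} = 1$
$U = -121 - 2 i \sqrt{82}$ ($U = -121 - \sqrt{-328} = -121 - 2 i \sqrt{82} \approx -121.0 - 18.111 i$)
$O{\left(12 \right)} \left(U + f{\left(-28 \right)}\right) = 1 \left(\left(-121 - 2 i \sqrt{82}\right) - 28 \left(-30 - 28\right)\right) = 1 \left(\left(-121 - 2 i \sqrt{82}\right) - -1624\right) = 1 \left(\left(-121 - 2 i \sqrt{82}\right) + 1624\right) = 1 \left(1503 - 2 i \sqrt{82}\right) = 1503 - 2 i \sqrt{82}$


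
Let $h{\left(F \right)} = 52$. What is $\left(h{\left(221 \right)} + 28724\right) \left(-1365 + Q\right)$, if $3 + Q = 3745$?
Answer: $68400552$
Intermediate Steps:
$Q = 3742$ ($Q = -3 + 3745 = 3742$)
$\left(h{\left(221 \right)} + 28724\right) \left(-1365 + Q\right) = \left(52 + 28724\right) \left(-1365 + 3742\right) = 28776 \cdot 2377 = 68400552$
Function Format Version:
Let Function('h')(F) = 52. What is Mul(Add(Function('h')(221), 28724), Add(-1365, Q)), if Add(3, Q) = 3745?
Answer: 68400552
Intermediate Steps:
Q = 3742 (Q = Add(-3, 3745) = 3742)
Mul(Add(Function('h')(221), 28724), Add(-1365, Q)) = Mul(Add(52, 28724), Add(-1365, 3742)) = Mul(28776, 2377) = 68400552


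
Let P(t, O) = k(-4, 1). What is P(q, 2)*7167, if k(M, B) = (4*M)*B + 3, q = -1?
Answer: -93171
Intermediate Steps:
k(M, B) = 3 + 4*B*M (k(M, B) = 4*B*M + 3 = 3 + 4*B*M)
P(t, O) = -13 (P(t, O) = 3 + 4*1*(-4) = 3 - 16 = -13)
P(q, 2)*7167 = -13*7167 = -93171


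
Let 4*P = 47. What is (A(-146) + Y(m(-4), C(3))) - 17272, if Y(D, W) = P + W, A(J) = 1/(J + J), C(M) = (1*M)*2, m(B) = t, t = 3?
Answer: -2519121/146 ≈ -17254.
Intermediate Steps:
P = 47/4 (P = (1/4)*47 = 47/4 ≈ 11.750)
m(B) = 3
C(M) = 2*M (C(M) = M*2 = 2*M)
A(J) = 1/(2*J)
Y(D, W) = 47/4 + W
(A(-146) + Y(m(-4), C(3))) - 17272 = ((1/2)/(-146) + (47/4 + 2*3)) - 17272 = ((1/2)*(-1/146) + (47/4 + 6)) - 17272 = (-1/292 + 71/4) - 17272 = 2591/146 - 17272 = -2519121/146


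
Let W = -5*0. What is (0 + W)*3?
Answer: 0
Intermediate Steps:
W = 0
(0 + W)*3 = (0 + 0)*3 = 0*3 = 0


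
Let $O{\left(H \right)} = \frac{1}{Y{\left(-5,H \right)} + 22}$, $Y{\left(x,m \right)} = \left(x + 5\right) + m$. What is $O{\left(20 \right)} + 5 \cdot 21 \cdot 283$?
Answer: $\frac{1248031}{42} \approx 29715.0$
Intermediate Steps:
$Y{\left(x,m \right)} = 5 + m + x$ ($Y{\left(x,m \right)} = \left(5 + x\right) + m = 5 + m + x$)
$O{\left(H \right)} = \frac{1}{22 + H}$ ($O{\left(H \right)} = \frac{1}{\left(5 + H - 5\right) + 22} = \frac{1}{H + 22} = \frac{1}{22 + H}$)
$O{\left(20 \right)} + 5 \cdot 21 \cdot 283 = \frac{1}{22 + 20} + 5 \cdot 21 \cdot 283 = \frac{1}{42} + 105 \cdot 283 = \frac{1}{42} + 29715 = \frac{1248031}{42}$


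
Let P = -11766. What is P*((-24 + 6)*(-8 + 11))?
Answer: 635364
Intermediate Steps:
P*((-24 + 6)*(-8 + 11)) = -11766*(-24 + 6)*(-8 + 11) = -(-211788)*3 = -11766*(-54) = 635364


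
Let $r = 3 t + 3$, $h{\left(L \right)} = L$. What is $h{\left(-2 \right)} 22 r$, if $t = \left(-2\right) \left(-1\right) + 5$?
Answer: $-1056$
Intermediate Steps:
$t = 7$ ($t = 2 + 5 = 7$)
$r = 24$ ($r = 3 \cdot 7 + 3 = 21 + 3 = 24$)
$h{\left(-2 \right)} 22 r = \left(-2\right) 22 \cdot 24 = \left(-44\right) 24 = -1056$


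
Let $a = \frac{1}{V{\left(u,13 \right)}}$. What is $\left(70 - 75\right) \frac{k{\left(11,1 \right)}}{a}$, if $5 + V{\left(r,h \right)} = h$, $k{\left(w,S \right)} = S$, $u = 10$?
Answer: $-40$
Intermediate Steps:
$V{\left(r,h \right)} = -5 + h$
$a = \frac{1}{8}$ ($a = \frac{1}{-5 + 13} = \frac{1}{8} \approx 0.125$)
$\left(70 - 75\right) \frac{k{\left(11,1 \right)}}{a} = \left(70 - 75\right) 1 \frac{1}{\frac{1}{8}} = - 5 \cdot 1 \cdot 8 = \left(-5\right) 8 = -40$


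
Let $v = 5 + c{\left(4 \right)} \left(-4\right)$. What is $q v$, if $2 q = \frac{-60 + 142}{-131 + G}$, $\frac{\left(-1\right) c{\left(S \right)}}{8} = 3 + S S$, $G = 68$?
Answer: $- \frac{25133}{63} \approx -398.94$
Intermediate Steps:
$c{\left(S \right)} = -24 - 8 S^{2}$ ($c{\left(S \right)} = - 8 \left(3 + S S\right) = - 8 \left(3 + S^{2}\right) = -24 - 8 S^{2}$)
$q = - \frac{41}{63}$ ($q = \frac{\left(-60 + 142\right) \frac{1}{-131 + 68}}{2} = \frac{82 \frac{1}{-63}}{2} = \frac{82 \left(- \frac{1}{63}\right)}{2} = \frac{1}{2} \left(- \frac{82}{63}\right) = - \frac{41}{63} \approx -0.65079$)
$v = 613$ ($v = 5 + \left(-24 - 8 \cdot 4^{2}\right) \left(-4\right) = 5 + \left(-24 - 128\right) \left(-4\right) = 5 - -608 = 5 + 608 = 613$)
$q v = \left(- \frac{41}{63}\right) 613 = - \frac{25133}{63}$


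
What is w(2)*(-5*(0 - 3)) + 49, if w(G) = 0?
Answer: 49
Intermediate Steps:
w(2)*(-5*(0 - 3)) + 49 = 0*(-5*(0 - 3)) + 49 = 0*(-5*(-3)) + 49 = 0*15 + 49 = 0 + 49 = 49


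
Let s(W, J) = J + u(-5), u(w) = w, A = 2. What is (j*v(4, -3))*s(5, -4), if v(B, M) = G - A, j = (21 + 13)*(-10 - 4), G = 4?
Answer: 8568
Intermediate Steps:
j = -476 (j = 34*(-14) = -476)
v(B, M) = 2 (v(B, M) = 4 - 1*2 = 4 - 2 = 2)
s(W, J) = -5 + J (s(W, J) = J - 5 = -5 + J)
(j*v(4, -3))*s(5, -4) = (-476*2)*(-5 - 4) = -952*(-9) = 8568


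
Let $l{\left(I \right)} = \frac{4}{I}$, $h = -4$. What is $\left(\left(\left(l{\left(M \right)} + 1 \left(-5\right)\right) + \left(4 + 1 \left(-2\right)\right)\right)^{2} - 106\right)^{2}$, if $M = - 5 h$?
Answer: $\frac{6022116}{625} \approx 9635.4$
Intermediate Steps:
$M = 20$ ($M = \left(-5\right) \left(-4\right) = 20$)
$\left(\left(\left(l{\left(M \right)} + 1 \left(-5\right)\right) + \left(4 + 1 \left(-2\right)\right)\right)^{2} - 106\right)^{2} = \left(\left(\left(\frac{4}{20} + 1 \left(-5\right)\right) + \left(4 + 1 \left(-2\right)\right)\right)^{2} - 106\right)^{2} = \left(\left(\left(4 \cdot \frac{1}{20} - 5\right) + \left(4 - 2\right)\right)^{2} - 106\right)^{2} = \left(\left(\left(\frac{1}{5} - 5\right) + 2\right)^{2} - 106\right)^{2} = \left(\left(- \frac{24}{5} + 2\right)^{2} - 106\right)^{2} = \left(\left(- \frac{14}{5}\right)^{2} - 106\right)^{2} = \left(\frac{196}{25} - 106\right)^{2} = \left(- \frac{2454}{25}\right)^{2} = \frac{6022116}{625}$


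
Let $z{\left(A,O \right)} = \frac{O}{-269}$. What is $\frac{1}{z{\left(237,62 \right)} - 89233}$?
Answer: $- \frac{269}{24003739} \approx -1.1207 \cdot 10^{-5}$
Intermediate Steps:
$z{\left(A,O \right)} = - \frac{O}{269}$ ($z{\left(A,O \right)} = O \left(- \frac{1}{269}\right) = - \frac{O}{269}$)
$\frac{1}{z{\left(237,62 \right)} - 89233} = \frac{1}{\left(- \frac{1}{269}\right) 62 - 89233} = \frac{1}{- \frac{62}{269} - 89233} = \frac{1}{- \frac{24003739}{269}} = - \frac{269}{24003739}$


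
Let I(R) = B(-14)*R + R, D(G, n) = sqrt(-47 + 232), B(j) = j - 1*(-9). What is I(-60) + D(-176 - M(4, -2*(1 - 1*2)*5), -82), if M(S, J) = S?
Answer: 240 + sqrt(185) ≈ 253.60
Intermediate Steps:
B(j) = 9 + j (B(j) = j + 9 = 9 + j)
D(G, n) = sqrt(185)
I(R) = -4*R (I(R) = (9 - 14)*R + R = -5*R + R = -4*R)
I(-60) + D(-176 - M(4, -2*(1 - 1*2)*5), -82) = -4*(-60) + sqrt(185) = 240 + sqrt(185)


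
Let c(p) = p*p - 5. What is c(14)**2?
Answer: 36481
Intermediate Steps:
c(p) = -5 + p**2 (c(p) = p**2 - 5 = -5 + p**2)
c(14)**2 = (-5 + 14**2)**2 = (-5 + 196)**2 = 191**2 = 36481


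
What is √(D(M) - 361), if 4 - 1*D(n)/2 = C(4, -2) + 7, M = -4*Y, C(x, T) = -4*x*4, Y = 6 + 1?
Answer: I*√239 ≈ 15.46*I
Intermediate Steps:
Y = 7
C(x, T) = -16*x
M = -28 (M = -4*7 = -28)
D(n) = 122 (D(n) = 8 - 2*(-16*4 + 7) = 8 - 2*(-64 + 7) = 8 - 2*(-57) = 8 + 114 = 122)
√(D(M) - 361) = √(122 - 361) = √(-239) = I*√239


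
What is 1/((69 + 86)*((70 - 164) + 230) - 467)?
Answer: 1/20613 ≈ 4.8513e-5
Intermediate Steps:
1/((69 + 86)*((70 - 164) + 230) - 467) = 1/(155*(-94 + 230) - 467) = 1/(155*136 - 467) = 1/(21080 - 467) = 1/20613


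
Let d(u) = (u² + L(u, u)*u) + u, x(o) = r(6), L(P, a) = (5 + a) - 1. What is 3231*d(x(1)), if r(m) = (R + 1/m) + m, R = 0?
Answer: 345358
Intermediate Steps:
L(P, a) = 4 + a
r(m) = m + 1/m (r(m) = (0 + 1/m) + m = 1/m + m = m + 1/m)
x(o) = 37/6 (x(o) = 6 + 1/6 = 6 + ⅙ = 37/6)
d(u) = u + u² + u*(4 + u) (d(u) = (u² + (4 + u)*u) + u = (u² + u*(4 + u)) + u = u + u² + u*(4 + u))
3231*d(x(1)) = 3231*(37*(5 + 2*(37/6))/6) = 3231*(37*(5 + 37/3)/6) = 3231*((37/6)*(52/3)) = 3231*(962/9) = 345358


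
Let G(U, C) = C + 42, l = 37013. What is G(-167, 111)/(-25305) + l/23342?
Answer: 311014213/196889770 ≈ 1.5796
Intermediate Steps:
G(U, C) = 42 + C
G(-167, 111)/(-25305) + l/23342 = (42 + 111)/(-25305) + 37013/23342 = 153*(-1/25305) + 37013*(1/23342) = -51/8435 + 37013/23342 = 311014213/196889770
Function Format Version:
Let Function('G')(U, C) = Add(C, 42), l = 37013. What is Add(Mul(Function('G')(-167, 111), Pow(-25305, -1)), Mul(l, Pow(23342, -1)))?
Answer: Rational(311014213, 196889770) ≈ 1.5796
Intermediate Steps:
Function('G')(U, C) = Add(42, C)
Add(Mul(Function('G')(-167, 111), Pow(-25305, -1)), Mul(l, Pow(23342, -1))) = Add(Mul(Add(42, 111), Pow(-25305, -1)), Mul(37013, Pow(23342, -1))) = Add(Mul(153, Rational(-1, 25305)), Mul(37013, Rational(1, 23342))) = Add(Rational(-51, 8435), Rational(37013, 23342)) = Rational(311014213, 196889770)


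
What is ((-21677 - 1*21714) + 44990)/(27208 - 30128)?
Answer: -1599/2920 ≈ -0.54760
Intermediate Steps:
((-21677 - 1*21714) + 44990)/(27208 - 30128) = ((-21677 - 21714) + 44990)/(-2920) = (-43391 + 44990)*(-1/2920) = 1599*(-1/2920) = -1599/2920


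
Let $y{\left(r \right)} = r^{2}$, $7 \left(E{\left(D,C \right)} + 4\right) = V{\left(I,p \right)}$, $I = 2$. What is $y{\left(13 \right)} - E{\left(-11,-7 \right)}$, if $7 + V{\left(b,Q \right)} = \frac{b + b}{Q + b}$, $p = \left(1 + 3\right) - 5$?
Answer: $\frac{1214}{7} \approx 173.43$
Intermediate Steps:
$p = -1$ ($p = 4 - 5 = -1$)
$V{\left(b,Q \right)} = -7 + \frac{2 b}{Q + b}$ ($V{\left(b,Q \right)} = -7 + \frac{b + b}{Q + b} = -7 + \frac{2 b}{Q + b}$)
$E{\left(D,C \right)} = - \frac{31}{7}$ ($E{\left(D,C \right)} = -4 + \frac{\frac{1}{-1 + 2} \left(\left(-7\right) \left(-1\right) - 10\right)}{7} = -4 + \frac{1^{-1} \left(7 - 10\right)}{7} = -4 + \frac{1 \left(-3\right)}{7} = -4 + \frac{1}{7} \left(-3\right) = -4 - \frac{3}{7} = - \frac{31}{7}$)
$y{\left(13 \right)} - E{\left(-11,-7 \right)} = 13^{2} - - \frac{31}{7} = 169 + \frac{31}{7} = \frac{1214}{7}$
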